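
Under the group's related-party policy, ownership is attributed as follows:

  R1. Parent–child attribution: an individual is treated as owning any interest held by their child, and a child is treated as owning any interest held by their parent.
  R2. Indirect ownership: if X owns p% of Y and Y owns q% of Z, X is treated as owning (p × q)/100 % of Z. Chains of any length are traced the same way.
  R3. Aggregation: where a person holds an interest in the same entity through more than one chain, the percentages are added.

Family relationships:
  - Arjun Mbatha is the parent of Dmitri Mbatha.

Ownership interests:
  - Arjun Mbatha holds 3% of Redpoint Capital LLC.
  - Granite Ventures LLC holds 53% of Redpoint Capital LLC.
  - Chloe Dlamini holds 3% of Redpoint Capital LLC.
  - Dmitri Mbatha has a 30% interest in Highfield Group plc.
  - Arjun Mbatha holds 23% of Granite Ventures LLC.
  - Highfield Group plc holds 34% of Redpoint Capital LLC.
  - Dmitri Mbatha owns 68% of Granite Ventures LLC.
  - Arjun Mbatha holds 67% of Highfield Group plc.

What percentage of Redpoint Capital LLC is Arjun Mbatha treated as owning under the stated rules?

By parent–child attribution (R1), Arjun Mbatha is treated as also owning Dmitri Mbatha's interest in Highfield Group plc, giving 67% + 30% = 97%.
By parent–child attribution (R1), Arjun Mbatha is treated as also owning Dmitri Mbatha's interest in Granite Ventures LLC, giving 23% + 68% = 91%.
Chain via Highfield Group plc (R2): 97% × 34% = 32.98% of Redpoint Capital LLC.
Chain via Granite Ventures LLC (R2): 91% × 53% = 48.23% of Redpoint Capital LLC.
Direct interest in Redpoint Capital LLC: 3%.
Aggregating (R3): 32.98% + 48.23% + 3% = 84.21%.

84.21%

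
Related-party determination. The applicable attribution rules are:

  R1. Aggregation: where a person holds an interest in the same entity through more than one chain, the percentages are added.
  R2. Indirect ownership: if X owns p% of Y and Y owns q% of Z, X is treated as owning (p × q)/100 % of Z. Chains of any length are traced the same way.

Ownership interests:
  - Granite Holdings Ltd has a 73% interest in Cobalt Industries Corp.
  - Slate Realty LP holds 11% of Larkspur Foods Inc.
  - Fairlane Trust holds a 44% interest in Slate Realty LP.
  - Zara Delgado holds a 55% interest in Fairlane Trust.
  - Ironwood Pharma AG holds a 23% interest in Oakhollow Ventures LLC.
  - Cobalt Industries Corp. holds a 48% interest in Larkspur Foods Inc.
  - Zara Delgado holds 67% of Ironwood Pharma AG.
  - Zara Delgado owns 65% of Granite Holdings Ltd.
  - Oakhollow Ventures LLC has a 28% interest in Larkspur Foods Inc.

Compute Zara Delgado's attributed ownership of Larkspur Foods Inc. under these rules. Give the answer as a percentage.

Chain via Granite Holdings Ltd → Cobalt Industries Corp. (R2): 65% × 73% × 48% = 22.776% of Larkspur Foods Inc.
Chain via Ironwood Pharma AG → Oakhollow Ventures LLC (R2): 67% × 23% × 28% = 4.3148% of Larkspur Foods Inc.
Chain via Fairlane Trust → Slate Realty LP (R2): 55% × 44% × 11% = 2.662% of Larkspur Foods Inc.
Aggregating (R1): 22.776% + 4.3148% + 2.662% = 29.7528%.

29.7528%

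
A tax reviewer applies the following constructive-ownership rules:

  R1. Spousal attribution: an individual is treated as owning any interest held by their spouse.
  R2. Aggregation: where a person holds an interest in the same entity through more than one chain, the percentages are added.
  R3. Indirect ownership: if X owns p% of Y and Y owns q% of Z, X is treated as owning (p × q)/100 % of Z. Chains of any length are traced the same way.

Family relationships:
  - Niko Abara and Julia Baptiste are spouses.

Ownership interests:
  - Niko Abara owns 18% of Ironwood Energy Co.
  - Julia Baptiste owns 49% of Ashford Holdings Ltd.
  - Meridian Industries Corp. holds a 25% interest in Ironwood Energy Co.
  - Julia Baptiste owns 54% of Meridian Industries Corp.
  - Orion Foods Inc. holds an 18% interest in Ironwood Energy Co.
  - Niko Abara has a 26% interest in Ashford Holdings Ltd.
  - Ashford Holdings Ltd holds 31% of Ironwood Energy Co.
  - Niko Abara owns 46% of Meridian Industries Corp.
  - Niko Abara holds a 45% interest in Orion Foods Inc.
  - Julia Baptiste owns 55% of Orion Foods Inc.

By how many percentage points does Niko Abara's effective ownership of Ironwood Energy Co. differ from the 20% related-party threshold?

By spousal attribution (R1), Niko Abara is treated as also owning Julia Baptiste's interest in Meridian Industries Corp, giving 46% + 54% = 100%.
By spousal attribution (R1), Niko Abara is treated as also owning Julia Baptiste's interest in Orion Foods Inc, giving 45% + 55% = 100%.
By spousal attribution (R1), Niko Abara is treated as also owning Julia Baptiste's interest in Ashford Holdings Ltd, giving 26% + 49% = 75%.
Chain via Meridian Industries Corp. (R3): 100% × 25% = 25% of Ironwood Energy Co.
Chain via Orion Foods Inc. (R3): 100% × 18% = 18% of Ironwood Energy Co.
Chain via Ashford Holdings Ltd (R3): 75% × 31% = 23.25% of Ironwood Energy Co.
Direct interest in Ironwood Energy Co: 18%.
Aggregating (R2): 25% + 18% + 23.25% + 18% = 84.25%.
84.25% exceeds the 20% threshold by 64.25 percentage points.

64.25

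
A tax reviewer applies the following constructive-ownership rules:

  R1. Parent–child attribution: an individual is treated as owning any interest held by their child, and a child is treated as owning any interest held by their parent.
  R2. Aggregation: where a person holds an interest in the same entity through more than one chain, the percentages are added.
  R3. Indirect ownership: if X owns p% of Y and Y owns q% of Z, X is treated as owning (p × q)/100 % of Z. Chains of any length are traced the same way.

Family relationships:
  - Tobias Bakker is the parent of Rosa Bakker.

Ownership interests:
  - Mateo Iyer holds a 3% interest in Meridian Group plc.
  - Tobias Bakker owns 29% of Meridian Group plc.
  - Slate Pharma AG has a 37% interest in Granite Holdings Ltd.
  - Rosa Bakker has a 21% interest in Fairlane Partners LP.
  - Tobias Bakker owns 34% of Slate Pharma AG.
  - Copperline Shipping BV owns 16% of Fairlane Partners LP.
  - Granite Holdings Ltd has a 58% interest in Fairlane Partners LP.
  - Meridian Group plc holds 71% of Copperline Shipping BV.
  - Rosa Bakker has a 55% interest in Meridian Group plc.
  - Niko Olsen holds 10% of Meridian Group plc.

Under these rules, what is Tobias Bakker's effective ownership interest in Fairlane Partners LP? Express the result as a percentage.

37.8388%

By parent–child attribution (R1), Tobias Bakker is treated as also owning Rosa Bakker's interest in Meridian Group plc, giving 29% + 55% = 84%.
By parent–child attribution (R1), Tobias Bakker is treated as owning Rosa Bakker's 21% interest in Fairlane Partners LP.
Chain via Slate Pharma AG → Granite Holdings Ltd (R3): 34% × 37% × 58% = 7.2964% of Fairlane Partners LP.
Chain via Meridian Group plc → Copperline Shipping BV (R3): 84% × 71% × 16% = 9.5424% of Fairlane Partners LP.
Direct interest in Fairlane Partners LP: 21%.
Aggregating (R2): 7.2964% + 9.5424% + 21% = 37.8388%.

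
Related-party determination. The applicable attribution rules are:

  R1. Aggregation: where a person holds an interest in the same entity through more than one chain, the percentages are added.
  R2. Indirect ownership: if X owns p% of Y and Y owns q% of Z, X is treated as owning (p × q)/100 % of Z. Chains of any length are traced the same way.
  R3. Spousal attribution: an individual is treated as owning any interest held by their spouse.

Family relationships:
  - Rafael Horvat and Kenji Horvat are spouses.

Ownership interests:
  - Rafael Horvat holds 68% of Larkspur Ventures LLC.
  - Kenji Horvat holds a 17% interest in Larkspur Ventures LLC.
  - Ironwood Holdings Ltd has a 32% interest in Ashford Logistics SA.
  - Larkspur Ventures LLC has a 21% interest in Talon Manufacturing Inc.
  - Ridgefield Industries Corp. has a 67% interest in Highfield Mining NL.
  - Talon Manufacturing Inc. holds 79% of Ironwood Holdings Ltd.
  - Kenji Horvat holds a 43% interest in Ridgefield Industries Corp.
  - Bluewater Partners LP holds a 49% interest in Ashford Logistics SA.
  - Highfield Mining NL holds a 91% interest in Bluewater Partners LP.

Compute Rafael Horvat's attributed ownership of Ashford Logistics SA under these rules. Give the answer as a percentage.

17.358859%

By spousal attribution (R3), Rafael Horvat is treated as also owning Kenji Horvat's interest in Larkspur Ventures LLC, giving 68% + 17% = 85%.
By spousal attribution (R3), Rafael Horvat is treated as owning Kenji Horvat's 43% interest in Ridgefield Industries Corp.
Chain via Larkspur Ventures LLC → Talon Manufacturing Inc. → Ironwood Holdings Ltd (R2): 85% × 21% × 79% × 32% = 4.51248% of Ashford Logistics SA.
Chain via Ridgefield Industries Corp. → Highfield Mining NL → Bluewater Partners LP (R2): 43% × 67% × 91% × 49% = 12.846379% of Ashford Logistics SA.
Aggregating (R1): 4.51248% + 12.846379% = 17.358859%.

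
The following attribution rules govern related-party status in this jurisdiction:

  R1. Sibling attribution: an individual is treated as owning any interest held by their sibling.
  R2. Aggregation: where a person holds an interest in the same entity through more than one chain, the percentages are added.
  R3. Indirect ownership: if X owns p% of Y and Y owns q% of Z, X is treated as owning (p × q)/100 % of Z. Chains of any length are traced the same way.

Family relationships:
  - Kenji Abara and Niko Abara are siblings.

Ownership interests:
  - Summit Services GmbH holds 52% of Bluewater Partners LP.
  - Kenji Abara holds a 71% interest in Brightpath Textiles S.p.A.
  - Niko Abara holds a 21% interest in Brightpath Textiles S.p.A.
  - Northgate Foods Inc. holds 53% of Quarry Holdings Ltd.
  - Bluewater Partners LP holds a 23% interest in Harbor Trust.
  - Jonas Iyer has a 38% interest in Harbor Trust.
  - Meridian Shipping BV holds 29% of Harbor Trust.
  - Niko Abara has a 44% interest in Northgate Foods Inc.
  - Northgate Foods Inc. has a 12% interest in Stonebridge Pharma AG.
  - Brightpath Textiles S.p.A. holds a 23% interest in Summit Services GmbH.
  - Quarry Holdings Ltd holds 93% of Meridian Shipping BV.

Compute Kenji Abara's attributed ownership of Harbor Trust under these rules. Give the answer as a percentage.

By sibling attribution (R1), Kenji Abara is treated as also owning Niko Abara's interest in Brightpath Textiles S.p.A, giving 71% + 21% = 92%.
By sibling attribution (R1), Kenji Abara is treated as owning Niko Abara's 44% interest in Northgate Foods Inc.
Chain via Brightpath Textiles S.p.A. → Summit Services GmbH → Bluewater Partners LP (R3): 92% × 23% × 52% × 23% = 2.530736% of Harbor Trust.
Chain via Northgate Foods Inc. → Quarry Holdings Ltd → Meridian Shipping BV (R3): 44% × 53% × 93% × 29% = 6.289404% of Harbor Trust.
Aggregating (R2): 2.530736% + 6.289404% = 8.82014%.

8.82014%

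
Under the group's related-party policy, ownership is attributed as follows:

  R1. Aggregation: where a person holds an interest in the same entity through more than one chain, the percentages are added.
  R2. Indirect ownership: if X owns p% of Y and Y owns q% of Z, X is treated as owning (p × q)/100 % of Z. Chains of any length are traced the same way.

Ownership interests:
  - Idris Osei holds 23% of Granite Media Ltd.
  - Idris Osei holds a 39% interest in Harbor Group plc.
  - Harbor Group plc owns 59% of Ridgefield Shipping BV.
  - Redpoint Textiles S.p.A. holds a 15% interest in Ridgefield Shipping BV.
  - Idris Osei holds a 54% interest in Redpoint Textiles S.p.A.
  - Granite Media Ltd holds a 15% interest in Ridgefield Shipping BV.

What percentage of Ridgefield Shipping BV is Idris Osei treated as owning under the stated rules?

Chain via Harbor Group plc (R2): 39% × 59% = 23.01% of Ridgefield Shipping BV.
Chain via Granite Media Ltd (R2): 23% × 15% = 3.45% of Ridgefield Shipping BV.
Chain via Redpoint Textiles S.p.A. (R2): 54% × 15% = 8.1% of Ridgefield Shipping BV.
Aggregating (R1): 23.01% + 3.45% + 8.1% = 34.56%.

34.56%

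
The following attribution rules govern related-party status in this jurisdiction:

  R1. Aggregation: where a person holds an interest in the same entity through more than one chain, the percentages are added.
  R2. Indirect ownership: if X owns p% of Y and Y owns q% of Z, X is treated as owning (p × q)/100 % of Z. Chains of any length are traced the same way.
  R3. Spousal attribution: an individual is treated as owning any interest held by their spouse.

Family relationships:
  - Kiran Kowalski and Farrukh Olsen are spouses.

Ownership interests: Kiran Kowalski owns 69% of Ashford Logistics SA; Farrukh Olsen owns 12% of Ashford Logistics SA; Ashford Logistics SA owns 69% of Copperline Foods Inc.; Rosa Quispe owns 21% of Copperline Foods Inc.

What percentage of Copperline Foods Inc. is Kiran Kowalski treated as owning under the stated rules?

By spousal attribution (R3), Kiran Kowalski is treated as also owning Farrukh Olsen's interest in Ashford Logistics SA, giving 69% + 12% = 81%.
Chain via Ashford Logistics SA (R2): 81% × 69% = 55.89% of Copperline Foods Inc.

55.89%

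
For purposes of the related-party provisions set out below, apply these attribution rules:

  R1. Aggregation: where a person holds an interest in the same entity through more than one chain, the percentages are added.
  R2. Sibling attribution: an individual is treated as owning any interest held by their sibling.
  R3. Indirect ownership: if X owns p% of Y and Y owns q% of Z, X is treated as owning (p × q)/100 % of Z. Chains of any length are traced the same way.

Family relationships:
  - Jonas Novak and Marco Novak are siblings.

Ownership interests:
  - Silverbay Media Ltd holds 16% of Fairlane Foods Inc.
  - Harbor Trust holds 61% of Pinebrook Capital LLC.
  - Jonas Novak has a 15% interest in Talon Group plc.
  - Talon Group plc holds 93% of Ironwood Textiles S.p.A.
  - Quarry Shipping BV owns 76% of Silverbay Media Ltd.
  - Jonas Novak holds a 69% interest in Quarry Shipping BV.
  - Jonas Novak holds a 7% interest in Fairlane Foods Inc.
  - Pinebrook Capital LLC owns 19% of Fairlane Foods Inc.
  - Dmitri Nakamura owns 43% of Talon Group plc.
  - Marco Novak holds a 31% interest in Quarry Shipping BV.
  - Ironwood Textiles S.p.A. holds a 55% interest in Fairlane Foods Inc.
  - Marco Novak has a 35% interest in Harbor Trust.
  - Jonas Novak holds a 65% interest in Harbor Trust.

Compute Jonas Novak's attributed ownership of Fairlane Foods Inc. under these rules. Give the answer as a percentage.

By sibling attribution (R2), Jonas Novak is treated as also owning Marco Novak's interest in Quarry Shipping BV, giving 69% + 31% = 100%.
By sibling attribution (R2), Jonas Novak is treated as also owning Marco Novak's interest in Harbor Trust, giving 65% + 35% = 100%.
Chain via Quarry Shipping BV → Silverbay Media Ltd (R3): 100% × 76% × 16% = 12.16% of Fairlane Foods Inc.
Chain via Harbor Trust → Pinebrook Capital LLC (R3): 100% × 61% × 19% = 11.59% of Fairlane Foods Inc.
Chain via Talon Group plc → Ironwood Textiles S.p.A. (R3): 15% × 93% × 55% = 7.6725% of Fairlane Foods Inc.
Direct interest in Fairlane Foods Inc: 7%.
Aggregating (R1): 12.16% + 11.59% + 7.6725% + 7% = 38.4225%.

38.4225%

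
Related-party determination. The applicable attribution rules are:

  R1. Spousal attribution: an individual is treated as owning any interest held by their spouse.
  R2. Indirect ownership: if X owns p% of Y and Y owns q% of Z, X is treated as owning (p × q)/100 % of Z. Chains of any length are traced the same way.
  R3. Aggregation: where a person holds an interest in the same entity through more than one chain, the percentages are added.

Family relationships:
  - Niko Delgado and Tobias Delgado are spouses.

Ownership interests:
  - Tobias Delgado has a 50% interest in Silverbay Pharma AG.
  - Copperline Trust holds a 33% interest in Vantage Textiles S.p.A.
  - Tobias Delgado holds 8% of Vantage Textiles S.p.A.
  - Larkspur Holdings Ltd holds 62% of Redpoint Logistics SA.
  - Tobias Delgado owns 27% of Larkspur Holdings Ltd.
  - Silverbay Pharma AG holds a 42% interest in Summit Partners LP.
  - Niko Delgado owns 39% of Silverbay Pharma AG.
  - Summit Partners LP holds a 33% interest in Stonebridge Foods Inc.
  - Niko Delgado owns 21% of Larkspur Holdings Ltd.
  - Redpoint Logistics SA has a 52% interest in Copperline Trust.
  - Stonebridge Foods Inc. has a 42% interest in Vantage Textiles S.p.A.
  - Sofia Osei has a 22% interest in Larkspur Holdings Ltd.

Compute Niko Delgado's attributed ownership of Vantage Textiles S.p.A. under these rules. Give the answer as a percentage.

By spousal attribution (R1), Niko Delgado is treated as also owning Tobias Delgado's interest in Silverbay Pharma AG, giving 39% + 50% = 89%.
By spousal attribution (R1), Niko Delgado is treated as also owning Tobias Delgado's interest in Larkspur Holdings Ltd, giving 21% + 27% = 48%.
By spousal attribution (R1), Niko Delgado is treated as owning Tobias Delgado's 8% interest in Vantage Textiles S.p.A.
Chain via Silverbay Pharma AG → Summit Partners LP → Stonebridge Foods Inc. (R2): 89% × 42% × 33% × 42% = 5.180868% of Vantage Textiles S.p.A.
Chain via Larkspur Holdings Ltd → Redpoint Logistics SA → Copperline Trust (R2): 48% × 62% × 52% × 33% = 5.106816% of Vantage Textiles S.p.A.
Direct interest in Vantage Textiles S.p.A: 8%.
Aggregating (R3): 5.180868% + 5.106816% + 8% = 18.287684%.

18.287684%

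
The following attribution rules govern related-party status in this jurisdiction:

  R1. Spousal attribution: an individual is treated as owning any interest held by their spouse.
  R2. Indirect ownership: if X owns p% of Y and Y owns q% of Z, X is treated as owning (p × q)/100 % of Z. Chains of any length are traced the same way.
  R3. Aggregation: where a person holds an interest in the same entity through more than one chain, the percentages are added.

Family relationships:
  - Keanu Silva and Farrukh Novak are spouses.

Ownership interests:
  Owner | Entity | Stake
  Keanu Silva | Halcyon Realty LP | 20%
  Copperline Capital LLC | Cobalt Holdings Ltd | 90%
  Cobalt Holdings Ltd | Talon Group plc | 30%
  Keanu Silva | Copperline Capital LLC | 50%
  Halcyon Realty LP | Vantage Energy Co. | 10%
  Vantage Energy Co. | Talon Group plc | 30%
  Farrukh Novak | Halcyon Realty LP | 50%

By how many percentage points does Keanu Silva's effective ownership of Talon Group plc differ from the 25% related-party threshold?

By spousal attribution (R1), Keanu Silva is treated as also owning Farrukh Novak's interest in Halcyon Realty LP, giving 20% + 50% = 70%.
Chain via Copperline Capital LLC → Cobalt Holdings Ltd (R2): 50% × 90% × 30% = 13.5% of Talon Group plc.
Chain via Halcyon Realty LP → Vantage Energy Co. (R2): 70% × 10% × 30% = 2.1% of Talon Group plc.
Aggregating (R3): 13.5% + 2.1% = 15.6%.
15.6% falls short of the 25% threshold by 9.4 percentage points.

9.4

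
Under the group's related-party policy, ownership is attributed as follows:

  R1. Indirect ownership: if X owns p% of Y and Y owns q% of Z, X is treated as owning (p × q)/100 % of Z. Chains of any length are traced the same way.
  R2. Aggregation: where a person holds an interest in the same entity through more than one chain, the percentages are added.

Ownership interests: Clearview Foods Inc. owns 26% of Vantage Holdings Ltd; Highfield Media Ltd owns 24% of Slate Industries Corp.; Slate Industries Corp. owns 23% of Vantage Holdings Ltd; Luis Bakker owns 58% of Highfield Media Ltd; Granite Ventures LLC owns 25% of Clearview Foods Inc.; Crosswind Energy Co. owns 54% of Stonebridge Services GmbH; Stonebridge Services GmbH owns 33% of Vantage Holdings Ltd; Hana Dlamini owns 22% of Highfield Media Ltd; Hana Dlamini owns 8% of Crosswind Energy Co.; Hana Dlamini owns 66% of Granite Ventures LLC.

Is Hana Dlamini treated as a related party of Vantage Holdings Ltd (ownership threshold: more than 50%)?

No

Chain via Granite Ventures LLC → Clearview Foods Inc. (R1): 66% × 25% × 26% = 4.29% of Vantage Holdings Ltd.
Chain via Highfield Media Ltd → Slate Industries Corp. (R1): 22% × 24% × 23% = 1.2144% of Vantage Holdings Ltd.
Chain via Crosswind Energy Co. → Stonebridge Services GmbH (R1): 8% × 54% × 33% = 1.4256% of Vantage Holdings Ltd.
Aggregating (R2): 4.29% + 1.2144% + 1.4256% = 6.93%.
6.93% does not exceed the 50% threshold, so Hana is not a related party to Vantage Holdings Ltd.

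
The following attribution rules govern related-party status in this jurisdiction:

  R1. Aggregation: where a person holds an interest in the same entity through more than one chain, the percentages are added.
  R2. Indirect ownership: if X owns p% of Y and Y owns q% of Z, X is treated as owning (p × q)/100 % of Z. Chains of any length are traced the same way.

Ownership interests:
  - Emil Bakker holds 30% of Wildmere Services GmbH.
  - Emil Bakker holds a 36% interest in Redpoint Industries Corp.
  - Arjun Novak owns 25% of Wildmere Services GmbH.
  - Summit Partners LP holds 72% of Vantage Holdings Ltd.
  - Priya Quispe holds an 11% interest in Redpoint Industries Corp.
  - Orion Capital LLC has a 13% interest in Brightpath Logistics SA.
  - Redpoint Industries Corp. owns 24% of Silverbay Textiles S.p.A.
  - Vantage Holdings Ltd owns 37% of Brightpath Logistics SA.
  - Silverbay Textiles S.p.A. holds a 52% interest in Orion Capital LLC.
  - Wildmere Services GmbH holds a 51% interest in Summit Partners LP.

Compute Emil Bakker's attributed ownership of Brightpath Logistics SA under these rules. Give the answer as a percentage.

4.659984%

Chain via Redpoint Industries Corp. → Silverbay Textiles S.p.A. → Orion Capital LLC (R2): 36% × 24% × 52% × 13% = 0.584064% of Brightpath Logistics SA.
Chain via Wildmere Services GmbH → Summit Partners LP → Vantage Holdings Ltd (R2): 30% × 51% × 72% × 37% = 4.07592% of Brightpath Logistics SA.
Aggregating (R1): 0.584064% + 4.07592% = 4.659984%.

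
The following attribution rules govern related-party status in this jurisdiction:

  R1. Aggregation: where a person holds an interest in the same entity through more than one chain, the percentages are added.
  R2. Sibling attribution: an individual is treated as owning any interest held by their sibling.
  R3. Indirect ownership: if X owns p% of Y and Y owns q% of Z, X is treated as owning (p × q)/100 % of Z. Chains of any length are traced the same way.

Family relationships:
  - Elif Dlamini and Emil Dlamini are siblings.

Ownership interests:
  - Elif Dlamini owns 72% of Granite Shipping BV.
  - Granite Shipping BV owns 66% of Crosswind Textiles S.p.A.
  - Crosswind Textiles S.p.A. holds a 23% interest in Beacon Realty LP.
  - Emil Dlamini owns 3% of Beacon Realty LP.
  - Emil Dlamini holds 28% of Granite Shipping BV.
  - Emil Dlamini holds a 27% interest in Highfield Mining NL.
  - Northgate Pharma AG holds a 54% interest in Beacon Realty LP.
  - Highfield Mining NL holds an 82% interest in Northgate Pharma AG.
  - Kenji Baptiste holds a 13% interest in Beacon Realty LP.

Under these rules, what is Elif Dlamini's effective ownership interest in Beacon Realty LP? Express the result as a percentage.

30.1356%

By sibling attribution (R2), Elif Dlamini is treated as also owning Emil Dlamini's interest in Granite Shipping BV, giving 72% + 28% = 100%.
By sibling attribution (R2), Elif Dlamini is treated as owning Emil Dlamini's 27% interest in Highfield Mining NL.
By sibling attribution (R2), Elif Dlamini is treated as owning Emil Dlamini's 3% interest in Beacon Realty LP.
Chain via Granite Shipping BV → Crosswind Textiles S.p.A. (R3): 100% × 66% × 23% = 15.18% of Beacon Realty LP.
Chain via Highfield Mining NL → Northgate Pharma AG (R3): 27% × 82% × 54% = 11.9556% of Beacon Realty LP.
Direct interest in Beacon Realty LP: 3%.
Aggregating (R1): 15.18% + 11.9556% + 3% = 30.1356%.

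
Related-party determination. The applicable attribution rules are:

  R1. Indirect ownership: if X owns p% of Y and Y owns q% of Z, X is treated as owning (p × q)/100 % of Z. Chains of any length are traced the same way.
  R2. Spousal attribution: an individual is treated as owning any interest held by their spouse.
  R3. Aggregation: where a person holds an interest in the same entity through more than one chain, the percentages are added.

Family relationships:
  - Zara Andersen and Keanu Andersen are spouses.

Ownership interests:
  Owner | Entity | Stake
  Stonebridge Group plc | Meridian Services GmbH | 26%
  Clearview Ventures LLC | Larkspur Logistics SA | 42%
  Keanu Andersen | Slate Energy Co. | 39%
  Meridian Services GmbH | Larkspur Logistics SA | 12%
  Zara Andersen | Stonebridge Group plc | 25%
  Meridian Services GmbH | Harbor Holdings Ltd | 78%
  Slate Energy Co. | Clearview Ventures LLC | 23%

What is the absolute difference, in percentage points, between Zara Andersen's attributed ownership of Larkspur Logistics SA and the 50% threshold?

45.4526

By spousal attribution (R2), Zara Andersen is treated as owning Keanu Andersen's 39% interest in Slate Energy Co.
Chain via Stonebridge Group plc → Meridian Services GmbH (R1): 25% × 26% × 12% = 0.78% of Larkspur Logistics SA.
Chain via Slate Energy Co. → Clearview Ventures LLC (R1): 39% × 23% × 42% = 3.7674% of Larkspur Logistics SA.
Aggregating (R3): 0.78% + 3.7674% = 4.5474%.
4.5474% falls short of the 50% threshold by 45.4526 percentage points.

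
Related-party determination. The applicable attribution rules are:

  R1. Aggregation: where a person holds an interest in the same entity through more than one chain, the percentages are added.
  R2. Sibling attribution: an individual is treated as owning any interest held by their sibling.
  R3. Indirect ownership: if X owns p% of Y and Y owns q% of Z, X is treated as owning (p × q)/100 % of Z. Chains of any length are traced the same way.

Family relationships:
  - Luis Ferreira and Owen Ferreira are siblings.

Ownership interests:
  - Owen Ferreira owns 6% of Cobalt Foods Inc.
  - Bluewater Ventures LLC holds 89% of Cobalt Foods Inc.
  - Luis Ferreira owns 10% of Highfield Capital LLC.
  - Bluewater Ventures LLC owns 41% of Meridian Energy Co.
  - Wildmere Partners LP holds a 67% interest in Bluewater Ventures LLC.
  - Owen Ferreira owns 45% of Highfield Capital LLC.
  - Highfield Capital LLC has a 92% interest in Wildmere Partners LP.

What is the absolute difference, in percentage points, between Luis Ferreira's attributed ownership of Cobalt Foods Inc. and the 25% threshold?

By sibling attribution (R2), Luis Ferreira is treated as also owning Owen Ferreira's interest in Highfield Capital LLC, giving 10% + 45% = 55%.
By sibling attribution (R2), Luis Ferreira is treated as owning Owen Ferreira's 6% interest in Cobalt Foods Inc.
Chain via Highfield Capital LLC → Wildmere Partners LP → Bluewater Ventures LLC (R3): 55% × 92% × 67% × 89% = 30.17278% of Cobalt Foods Inc.
Direct interest in Cobalt Foods Inc: 6%.
Aggregating (R1): 30.17278% + 6% = 36.17278%.
36.17278% exceeds the 25% threshold by 11.17278 percentage points.

11.17278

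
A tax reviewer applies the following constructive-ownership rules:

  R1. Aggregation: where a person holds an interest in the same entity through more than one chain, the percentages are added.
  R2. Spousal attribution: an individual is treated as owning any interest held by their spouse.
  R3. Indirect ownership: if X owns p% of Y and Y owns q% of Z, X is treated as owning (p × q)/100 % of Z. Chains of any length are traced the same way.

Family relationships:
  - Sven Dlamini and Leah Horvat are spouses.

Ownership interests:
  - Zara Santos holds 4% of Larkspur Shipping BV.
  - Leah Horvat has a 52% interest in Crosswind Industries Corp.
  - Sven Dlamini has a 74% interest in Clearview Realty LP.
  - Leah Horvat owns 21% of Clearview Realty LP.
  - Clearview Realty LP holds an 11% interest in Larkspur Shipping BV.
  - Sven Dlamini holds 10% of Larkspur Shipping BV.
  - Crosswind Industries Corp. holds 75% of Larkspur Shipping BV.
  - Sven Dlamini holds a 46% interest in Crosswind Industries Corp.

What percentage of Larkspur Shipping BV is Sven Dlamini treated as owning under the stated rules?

By spousal attribution (R2), Sven Dlamini is treated as also owning Leah Horvat's interest in Clearview Realty LP, giving 74% + 21% = 95%.
By spousal attribution (R2), Sven Dlamini is treated as also owning Leah Horvat's interest in Crosswind Industries Corp, giving 46% + 52% = 98%.
Chain via Clearview Realty LP (R3): 95% × 11% = 10.45% of Larkspur Shipping BV.
Chain via Crosswind Industries Corp. (R3): 98% × 75% = 73.5% of Larkspur Shipping BV.
Direct interest in Larkspur Shipping BV: 10%.
Aggregating (R1): 10.45% + 73.5% + 10% = 93.95%.

93.95%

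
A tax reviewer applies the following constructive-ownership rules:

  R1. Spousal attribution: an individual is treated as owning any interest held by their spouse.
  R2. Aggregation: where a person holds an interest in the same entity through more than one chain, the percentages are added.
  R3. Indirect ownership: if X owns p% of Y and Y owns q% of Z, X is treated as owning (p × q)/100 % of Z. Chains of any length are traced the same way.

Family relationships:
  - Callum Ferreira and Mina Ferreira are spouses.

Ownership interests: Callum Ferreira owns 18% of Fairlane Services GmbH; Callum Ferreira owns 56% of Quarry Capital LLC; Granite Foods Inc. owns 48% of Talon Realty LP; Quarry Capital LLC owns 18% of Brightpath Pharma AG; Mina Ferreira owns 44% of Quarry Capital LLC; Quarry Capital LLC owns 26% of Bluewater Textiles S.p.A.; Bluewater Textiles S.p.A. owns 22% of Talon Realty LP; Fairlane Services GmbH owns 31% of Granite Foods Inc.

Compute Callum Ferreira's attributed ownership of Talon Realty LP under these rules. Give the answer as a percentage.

By spousal attribution (R1), Callum Ferreira is treated as also owning Mina Ferreira's interest in Quarry Capital LLC, giving 56% + 44% = 100%.
Chain via Quarry Capital LLC → Bluewater Textiles S.p.A. (R3): 100% × 26% × 22% = 5.72% of Talon Realty LP.
Chain via Fairlane Services GmbH → Granite Foods Inc. (R3): 18% × 31% × 48% = 2.6784% of Talon Realty LP.
Aggregating (R2): 5.72% + 2.6784% = 8.3984%.

8.3984%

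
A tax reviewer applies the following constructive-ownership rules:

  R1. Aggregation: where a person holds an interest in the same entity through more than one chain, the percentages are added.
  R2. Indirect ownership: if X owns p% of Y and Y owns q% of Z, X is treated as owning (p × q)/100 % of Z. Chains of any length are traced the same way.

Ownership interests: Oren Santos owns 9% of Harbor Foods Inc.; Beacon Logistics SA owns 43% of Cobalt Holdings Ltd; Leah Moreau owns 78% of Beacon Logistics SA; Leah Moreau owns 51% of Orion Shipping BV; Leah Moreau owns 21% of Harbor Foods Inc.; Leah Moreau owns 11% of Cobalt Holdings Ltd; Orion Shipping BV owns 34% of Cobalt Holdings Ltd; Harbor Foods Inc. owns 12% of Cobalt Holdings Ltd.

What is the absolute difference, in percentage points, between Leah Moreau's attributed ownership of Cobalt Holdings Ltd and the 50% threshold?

14.4

Chain via Harbor Foods Inc. (R2): 21% × 12% = 2.52% of Cobalt Holdings Ltd.
Chain via Beacon Logistics SA (R2): 78% × 43% = 33.54% of Cobalt Holdings Ltd.
Chain via Orion Shipping BV (R2): 51% × 34% = 17.34% of Cobalt Holdings Ltd.
Direct interest in Cobalt Holdings Ltd: 11%.
Aggregating (R1): 2.52% + 33.54% + 17.34% + 11% = 64.4%.
64.4% exceeds the 50% threshold by 14.4 percentage points.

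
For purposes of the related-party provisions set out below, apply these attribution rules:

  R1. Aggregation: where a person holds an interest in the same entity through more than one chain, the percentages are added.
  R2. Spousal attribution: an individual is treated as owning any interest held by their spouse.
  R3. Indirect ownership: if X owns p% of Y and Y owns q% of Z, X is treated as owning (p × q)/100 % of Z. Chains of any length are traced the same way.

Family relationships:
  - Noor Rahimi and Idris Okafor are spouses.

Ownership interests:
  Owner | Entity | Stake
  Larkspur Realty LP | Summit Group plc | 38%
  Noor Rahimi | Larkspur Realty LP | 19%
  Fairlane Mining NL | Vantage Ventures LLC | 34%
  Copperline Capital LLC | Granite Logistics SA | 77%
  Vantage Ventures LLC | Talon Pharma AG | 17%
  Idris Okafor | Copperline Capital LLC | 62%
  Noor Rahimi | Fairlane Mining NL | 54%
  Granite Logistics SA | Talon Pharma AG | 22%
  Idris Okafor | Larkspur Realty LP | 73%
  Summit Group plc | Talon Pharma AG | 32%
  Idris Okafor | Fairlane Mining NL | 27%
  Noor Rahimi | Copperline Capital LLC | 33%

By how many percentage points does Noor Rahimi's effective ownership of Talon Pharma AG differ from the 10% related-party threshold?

21.962

By spousal attribution (R2), Noor Rahimi is treated as also owning Idris Okafor's interest in Fairlane Mining NL, giving 54% + 27% = 81%.
By spousal attribution (R2), Noor Rahimi is treated as also owning Idris Okafor's interest in Larkspur Realty LP, giving 19% + 73% = 92%.
By spousal attribution (R2), Noor Rahimi is treated as also owning Idris Okafor's interest in Copperline Capital LLC, giving 33% + 62% = 95%.
Chain via Fairlane Mining NL → Vantage Ventures LLC (R3): 81% × 34% × 17% = 4.6818% of Talon Pharma AG.
Chain via Larkspur Realty LP → Summit Group plc (R3): 92% × 38% × 32% = 11.1872% of Talon Pharma AG.
Chain via Copperline Capital LLC → Granite Logistics SA (R3): 95% × 77% × 22% = 16.093% of Talon Pharma AG.
Aggregating (R1): 4.6818% + 11.1872% + 16.093% = 31.962%.
31.962% exceeds the 10% threshold by 21.962 percentage points.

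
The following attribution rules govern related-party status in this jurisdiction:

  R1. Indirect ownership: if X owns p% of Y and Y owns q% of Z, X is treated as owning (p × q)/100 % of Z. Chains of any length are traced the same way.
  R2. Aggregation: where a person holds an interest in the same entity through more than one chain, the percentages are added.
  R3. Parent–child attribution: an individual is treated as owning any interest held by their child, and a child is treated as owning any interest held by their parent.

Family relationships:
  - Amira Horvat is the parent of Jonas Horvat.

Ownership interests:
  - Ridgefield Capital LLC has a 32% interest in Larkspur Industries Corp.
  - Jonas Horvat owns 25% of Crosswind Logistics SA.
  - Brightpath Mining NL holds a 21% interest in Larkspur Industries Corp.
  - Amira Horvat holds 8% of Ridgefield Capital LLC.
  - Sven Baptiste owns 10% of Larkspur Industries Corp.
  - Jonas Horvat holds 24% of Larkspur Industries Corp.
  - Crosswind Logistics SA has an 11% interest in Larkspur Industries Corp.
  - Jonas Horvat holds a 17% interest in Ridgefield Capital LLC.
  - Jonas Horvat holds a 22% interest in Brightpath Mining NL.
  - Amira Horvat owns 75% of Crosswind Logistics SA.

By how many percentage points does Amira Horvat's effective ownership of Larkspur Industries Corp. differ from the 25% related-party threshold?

By parent–child attribution (R3), Amira Horvat is treated as also owning Jonas Horvat's interest in Ridgefield Capital LLC, giving 8% + 17% = 25%.
By parent–child attribution (R3), Amira Horvat is treated as also owning Jonas Horvat's interest in Crosswind Logistics SA, giving 75% + 25% = 100%.
By parent–child attribution (R3), Amira Horvat is treated as owning Jonas Horvat's 22% interest in Brightpath Mining NL.
By parent–child attribution (R3), Amira Horvat is treated as owning Jonas Horvat's 24% interest in Larkspur Industries Corp.
Chain via Ridgefield Capital LLC (R1): 25% × 32% = 8% of Larkspur Industries Corp.
Chain via Crosswind Logistics SA (R1): 100% × 11% = 11% of Larkspur Industries Corp.
Chain via Brightpath Mining NL (R1): 22% × 21% = 4.62% of Larkspur Industries Corp.
Direct interest in Larkspur Industries Corp: 24%.
Aggregating (R2): 8% + 11% + 4.62% + 24% = 47.62%.
47.62% exceeds the 25% threshold by 22.62 percentage points.

22.62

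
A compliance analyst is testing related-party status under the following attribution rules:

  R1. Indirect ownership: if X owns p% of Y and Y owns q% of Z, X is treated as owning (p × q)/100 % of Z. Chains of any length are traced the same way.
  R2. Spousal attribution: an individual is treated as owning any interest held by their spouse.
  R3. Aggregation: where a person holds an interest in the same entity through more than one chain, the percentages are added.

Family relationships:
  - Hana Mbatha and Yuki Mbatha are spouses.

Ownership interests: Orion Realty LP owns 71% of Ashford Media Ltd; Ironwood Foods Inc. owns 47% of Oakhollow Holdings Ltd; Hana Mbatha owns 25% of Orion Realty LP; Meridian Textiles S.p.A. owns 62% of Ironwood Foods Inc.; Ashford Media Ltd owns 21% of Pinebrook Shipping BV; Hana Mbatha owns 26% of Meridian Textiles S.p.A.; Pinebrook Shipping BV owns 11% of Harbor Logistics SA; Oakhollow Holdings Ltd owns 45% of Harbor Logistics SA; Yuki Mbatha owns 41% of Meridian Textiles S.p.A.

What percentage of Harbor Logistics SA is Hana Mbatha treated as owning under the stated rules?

By spousal attribution (R2), Hana Mbatha is treated as also owning Yuki Mbatha's interest in Meridian Textiles S.p.A, giving 26% + 41% = 67%.
Chain via Meridian Textiles S.p.A. → Ironwood Foods Inc. → Oakhollow Holdings Ltd (R1): 67% × 62% × 47% × 45% = 8.78571% of Harbor Logistics SA.
Chain via Orion Realty LP → Ashford Media Ltd → Pinebrook Shipping BV (R1): 25% × 71% × 21% × 11% = 0.410025% of Harbor Logistics SA.
Aggregating (R3): 8.78571% + 0.410025% = 9.195735%.

9.195735%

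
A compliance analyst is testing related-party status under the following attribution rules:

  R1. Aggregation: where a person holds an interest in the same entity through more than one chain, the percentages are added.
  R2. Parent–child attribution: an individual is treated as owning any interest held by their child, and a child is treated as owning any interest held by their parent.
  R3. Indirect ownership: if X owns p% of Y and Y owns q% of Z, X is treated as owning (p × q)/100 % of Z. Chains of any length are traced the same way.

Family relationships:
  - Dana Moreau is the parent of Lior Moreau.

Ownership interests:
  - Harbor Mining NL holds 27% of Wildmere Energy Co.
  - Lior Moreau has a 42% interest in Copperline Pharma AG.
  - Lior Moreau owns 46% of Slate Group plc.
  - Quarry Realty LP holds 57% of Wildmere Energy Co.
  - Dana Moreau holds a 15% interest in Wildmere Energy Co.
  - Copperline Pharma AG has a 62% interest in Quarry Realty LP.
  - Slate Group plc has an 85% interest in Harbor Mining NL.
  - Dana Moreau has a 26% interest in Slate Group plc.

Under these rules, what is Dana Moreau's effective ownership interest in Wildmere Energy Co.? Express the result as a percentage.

46.3668%

By parent–child attribution (R2), Dana Moreau is treated as also owning Lior Moreau's interest in Slate Group plc, giving 26% + 46% = 72%.
By parent–child attribution (R2), Dana Moreau is treated as owning Lior Moreau's 42% interest in Copperline Pharma AG.
Chain via Slate Group plc → Harbor Mining NL (R3): 72% × 85% × 27% = 16.524% of Wildmere Energy Co.
Direct interest in Wildmere Energy Co: 15%.
Chain via Copperline Pharma AG → Quarry Realty LP (R3): 42% × 62% × 57% = 14.8428% of Wildmere Energy Co.
Aggregating (R1): 16.524% + 15% + 14.8428% = 46.3668%.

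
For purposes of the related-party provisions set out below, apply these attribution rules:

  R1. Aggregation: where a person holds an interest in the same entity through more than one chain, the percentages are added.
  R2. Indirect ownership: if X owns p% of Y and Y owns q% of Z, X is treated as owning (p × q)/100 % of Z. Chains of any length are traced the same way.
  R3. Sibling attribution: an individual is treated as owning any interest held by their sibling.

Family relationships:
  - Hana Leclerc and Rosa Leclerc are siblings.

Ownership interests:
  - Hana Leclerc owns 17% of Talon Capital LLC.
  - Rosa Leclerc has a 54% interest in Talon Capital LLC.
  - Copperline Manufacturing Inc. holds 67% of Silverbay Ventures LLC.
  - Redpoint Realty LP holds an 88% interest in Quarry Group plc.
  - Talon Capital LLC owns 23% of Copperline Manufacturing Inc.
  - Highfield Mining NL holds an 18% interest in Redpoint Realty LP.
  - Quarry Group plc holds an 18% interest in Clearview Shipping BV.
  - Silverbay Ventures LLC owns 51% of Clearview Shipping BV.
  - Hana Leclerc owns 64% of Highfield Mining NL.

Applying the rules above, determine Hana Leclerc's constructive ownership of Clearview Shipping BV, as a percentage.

7.404729%

By sibling attribution (R3), Hana Leclerc is treated as also owning Rosa Leclerc's interest in Talon Capital LLC, giving 17% + 54% = 71%.
Chain via Talon Capital LLC → Copperline Manufacturing Inc. → Silverbay Ventures LLC (R2): 71% × 23% × 67% × 51% = 5.579961% of Clearview Shipping BV.
Chain via Highfield Mining NL → Redpoint Realty LP → Quarry Group plc (R2): 64% × 18% × 88% × 18% = 1.824768% of Clearview Shipping BV.
Aggregating (R1): 5.579961% + 1.824768% = 7.404729%.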